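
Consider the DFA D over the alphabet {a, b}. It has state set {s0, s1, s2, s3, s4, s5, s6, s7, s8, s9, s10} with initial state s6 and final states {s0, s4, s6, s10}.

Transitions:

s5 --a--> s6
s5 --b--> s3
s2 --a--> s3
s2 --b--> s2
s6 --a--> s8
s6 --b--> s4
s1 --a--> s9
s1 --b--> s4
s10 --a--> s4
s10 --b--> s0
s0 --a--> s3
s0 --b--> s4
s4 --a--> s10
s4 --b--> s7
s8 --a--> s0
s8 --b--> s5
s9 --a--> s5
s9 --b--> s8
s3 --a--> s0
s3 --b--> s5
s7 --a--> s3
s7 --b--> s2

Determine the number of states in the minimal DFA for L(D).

Reachable states from the start: {s0,s2,s3,s4,s5,s6,s7,s8,s10}. Unreachable: {s1,s9} — drop them.
P0 = {s0,s4,s6,s10} | {s2,s3,s5,s7,s8}.
On input a, block {s0,s4,s6,s10} splits into {s0,s6} and {s4,s10}.
Refine {s2,s3,s5,s7,s8} on symbol a: members go to different blocks, giving {s3,s5,s8} and {s2,s7}.
Refine {s4,s10} on symbol b: members go to different blocks, giving {s4} and {s10}.
The partition is now stable with 5 blocks: {s0,s6} | {s3,s5,s8} | {s4} | {s2,s7} | {s10}.

5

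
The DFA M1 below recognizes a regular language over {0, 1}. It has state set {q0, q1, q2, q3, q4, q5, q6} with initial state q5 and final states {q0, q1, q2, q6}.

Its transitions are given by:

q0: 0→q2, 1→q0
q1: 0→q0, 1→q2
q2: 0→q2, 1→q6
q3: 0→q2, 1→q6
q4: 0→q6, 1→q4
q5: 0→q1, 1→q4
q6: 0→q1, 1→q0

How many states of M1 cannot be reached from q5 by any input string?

1

No path from q5 leads to q3; the other 6 states are all reachable.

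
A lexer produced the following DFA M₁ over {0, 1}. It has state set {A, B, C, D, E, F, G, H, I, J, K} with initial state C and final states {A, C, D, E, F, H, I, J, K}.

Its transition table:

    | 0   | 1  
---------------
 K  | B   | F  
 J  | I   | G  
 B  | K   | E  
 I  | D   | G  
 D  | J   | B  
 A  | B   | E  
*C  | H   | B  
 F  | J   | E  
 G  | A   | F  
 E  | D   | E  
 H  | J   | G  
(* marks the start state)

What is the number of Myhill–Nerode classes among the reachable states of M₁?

4

Every state is reachable, so we keep all 11.
Initial partition by acceptance: {A,C,D,E,F,H,I,J,K} | {B,G}.
On input 0, block {A,C,D,E,F,H,I,J,K} splits into {C,D,E,F,H,I,J} and {A,K}.
On input 1, block {C,D,E,F,H,I,J} splits into {C,D,H,I,J} and {E,F}.
Stable partition: {C,D,H,I,J} | {B,G} | {A,K} | {E,F} — 4 equivalence classes.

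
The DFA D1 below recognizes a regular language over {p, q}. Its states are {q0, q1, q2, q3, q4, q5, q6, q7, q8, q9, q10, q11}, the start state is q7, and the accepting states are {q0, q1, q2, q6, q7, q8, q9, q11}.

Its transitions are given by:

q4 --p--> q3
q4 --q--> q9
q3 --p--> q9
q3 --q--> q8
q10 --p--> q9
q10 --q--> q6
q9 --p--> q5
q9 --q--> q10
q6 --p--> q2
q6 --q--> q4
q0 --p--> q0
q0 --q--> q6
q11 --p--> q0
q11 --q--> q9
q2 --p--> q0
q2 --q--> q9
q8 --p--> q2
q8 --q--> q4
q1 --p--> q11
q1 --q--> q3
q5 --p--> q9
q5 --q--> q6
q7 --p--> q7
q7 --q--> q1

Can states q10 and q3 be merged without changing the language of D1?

Yes

P0 = {q0,q1,q2,q6,q7,q8,q9,q11} | {q3,q4,q5,q10}.
Split {q0,q1,q2,q6,q7,q8,q9,q11} by δ(·,p) → {q0,q1,q2,q6,q7,q8,q11} and {q9}.
On input q, block {q0,q1,q2,q6,q7,q8,q11} splits into {q1,q6,q8} and {q0,q7} and {q2,q11}.
Split {q3,q4,q5,q10} by δ(·,p) → {q3,q5,q10} and {q4}.
Split {q1,q6,q8} by δ(·,q) → {q6,q8} and {q1}.
On input q, block {q0,q7} splits into {q0} and {q7}.
No further refinement is possible. Final partition (8 blocks): {q6,q8} | {q3,q5,q10} | {q9} | {q0} | {q2,q11} | {q4} | {q1} | {q7}.
q10 and q3 lie in the same block of the stable partition, so they are equivalent — no string distinguishes them.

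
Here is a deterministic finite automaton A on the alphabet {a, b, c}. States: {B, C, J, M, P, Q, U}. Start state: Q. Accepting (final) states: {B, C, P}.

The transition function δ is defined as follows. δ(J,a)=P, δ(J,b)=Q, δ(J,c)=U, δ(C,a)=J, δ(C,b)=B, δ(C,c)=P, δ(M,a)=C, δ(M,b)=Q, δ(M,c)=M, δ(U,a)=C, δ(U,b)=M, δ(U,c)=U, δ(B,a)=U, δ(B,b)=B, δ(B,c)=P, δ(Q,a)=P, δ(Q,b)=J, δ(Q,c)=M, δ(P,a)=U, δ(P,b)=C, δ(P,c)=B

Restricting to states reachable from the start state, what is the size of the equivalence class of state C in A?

Every state is reachable, so we keep all 7.
P0 = {B,C,P} | {J,M,Q,U}.
No further refinement is possible. Final partition (2 blocks): {B,C,P} | {J,M,Q,U}.
The equivalence class containing C is {B,C,P}, of size 3.

3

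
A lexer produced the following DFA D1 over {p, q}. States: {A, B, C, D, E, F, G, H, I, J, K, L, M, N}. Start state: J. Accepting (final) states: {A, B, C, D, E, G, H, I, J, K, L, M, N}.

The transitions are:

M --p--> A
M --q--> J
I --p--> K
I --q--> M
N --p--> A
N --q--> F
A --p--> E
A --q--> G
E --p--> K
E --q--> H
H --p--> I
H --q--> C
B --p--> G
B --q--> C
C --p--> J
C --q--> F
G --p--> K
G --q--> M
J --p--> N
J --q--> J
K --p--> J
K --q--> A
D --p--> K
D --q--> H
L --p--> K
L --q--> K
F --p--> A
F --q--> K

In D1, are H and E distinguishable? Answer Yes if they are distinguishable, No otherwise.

First remove the unreachable states {B,D,L}; 11 states remain.
Initial partition by acceptance: {A,C,E,G,H,I,J,K,M,N} | {F}.
Split {A,C,E,G,H,I,J,K,M,N} by δ(·,q) → {A,E,G,H,I,J,K,M} and {C,N}.
On input p, block {A,E,G,H,I,J,K,M} splits into {A,E,G,H,I,K,M} and {J}.
On input p, block {A,E,G,H,I,K,M} splits into {A,E,G,H,I,M} and {K}.
Split {A,E,G,H,I,M} by δ(·,p) → {A,H,M} and {E,G,I}.
Refine {A,H,M} on symbol p: members go to different blocks, giving {A,H} and {M}.
Split {A,H} by δ(·,q) → {A} and {H}.
Refine {C,N} on symbol p: members go to different blocks, giving {C} and {N}.
Refine {E,G,I} on symbol q: members go to different blocks, giving {G,I} and {E}.
The partition is now stable with 10 blocks: {A} | {F} | {C} | {J} | {K} | {G,I} | {M} | {H} | {N} | {E}.
H and E end up in different blocks, so they are distinguishable. For instance, the string 'qq' is accepted from only E.

Yes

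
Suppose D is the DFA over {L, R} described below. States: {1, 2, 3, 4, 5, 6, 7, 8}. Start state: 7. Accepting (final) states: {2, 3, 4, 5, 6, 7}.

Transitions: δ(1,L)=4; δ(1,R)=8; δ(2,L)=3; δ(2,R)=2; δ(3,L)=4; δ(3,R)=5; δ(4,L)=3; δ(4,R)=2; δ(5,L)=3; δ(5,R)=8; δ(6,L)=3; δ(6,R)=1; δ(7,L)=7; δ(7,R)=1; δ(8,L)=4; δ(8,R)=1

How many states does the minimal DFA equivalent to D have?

5

Reachable states from the start: {1,2,3,4,5,7,8}. Unreachable: {6} — drop them.
P0 = {2,3,4,5,7} | {1,8}.
Refine {2,3,4,5,7} on symbol R: members go to different blocks, giving {2,3,4} and {5,7}.
Refine {2,3,4} on symbol R: members go to different blocks, giving {2,4} and {3}.
On input L, block {5,7} splits into {5} and {7}.
No further refinement is possible. Final partition (5 blocks): {2,4} | {1,8} | {5} | {3} | {7}.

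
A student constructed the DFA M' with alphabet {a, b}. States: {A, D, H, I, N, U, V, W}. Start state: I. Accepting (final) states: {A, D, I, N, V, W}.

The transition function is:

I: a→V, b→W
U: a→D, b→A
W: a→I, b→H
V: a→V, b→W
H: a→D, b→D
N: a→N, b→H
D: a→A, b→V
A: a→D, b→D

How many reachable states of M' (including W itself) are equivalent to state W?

1

First remove the unreachable states {N,U}; 6 states remain.
Initial partition by acceptance: {A,D,I,V,W} | {H}.
Refine {A,D,I,V,W} on symbol b: members go to different blocks, giving {A,D,I,V} and {W}.
On input b, block {A,D,I,V} splits into {I,V} and {A,D}.
Split {A,D} by δ(·,b) → {A} and {D}.
Stable partition: {I,V} | {H} | {W} | {A} | {D} — 5 equivalence classes.
The equivalence class containing W is {W}, of size 1.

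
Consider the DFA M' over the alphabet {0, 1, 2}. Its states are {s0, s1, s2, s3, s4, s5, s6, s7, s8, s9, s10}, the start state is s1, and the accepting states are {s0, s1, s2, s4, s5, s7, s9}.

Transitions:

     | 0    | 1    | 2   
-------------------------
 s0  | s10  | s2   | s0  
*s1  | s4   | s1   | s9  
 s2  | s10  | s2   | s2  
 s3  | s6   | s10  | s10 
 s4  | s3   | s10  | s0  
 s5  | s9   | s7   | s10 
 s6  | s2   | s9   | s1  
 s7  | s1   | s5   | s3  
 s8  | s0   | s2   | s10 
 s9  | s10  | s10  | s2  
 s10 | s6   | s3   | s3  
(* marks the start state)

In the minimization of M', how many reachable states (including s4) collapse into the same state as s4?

Reachable states from the start: {s0,s1,s2,s3,s4,s6,s9,s10}. Unreachable: {s5,s7,s8} — drop them.
Start with accepting vs non-accepting: {s0,s1,s2,s4,s9} | {s3,s6,s10}.
Refine {s0,s1,s2,s4,s9} on symbol 0: members go to different blocks, giving {s0,s2,s4,s9} and {s1}.
Split {s0,s2,s4,s9} by δ(·,1) → {s0,s2} and {s4,s9}.
On input 0, block {s3,s6,s10} splits into {s3,s10} and {s6}.
No further refinement is possible. Final partition (5 blocks): {s0,s2} | {s3,s10} | {s1} | {s4,s9} | {s6}.
State s4 belongs to the block {s4,s9}, which has 2 states.

2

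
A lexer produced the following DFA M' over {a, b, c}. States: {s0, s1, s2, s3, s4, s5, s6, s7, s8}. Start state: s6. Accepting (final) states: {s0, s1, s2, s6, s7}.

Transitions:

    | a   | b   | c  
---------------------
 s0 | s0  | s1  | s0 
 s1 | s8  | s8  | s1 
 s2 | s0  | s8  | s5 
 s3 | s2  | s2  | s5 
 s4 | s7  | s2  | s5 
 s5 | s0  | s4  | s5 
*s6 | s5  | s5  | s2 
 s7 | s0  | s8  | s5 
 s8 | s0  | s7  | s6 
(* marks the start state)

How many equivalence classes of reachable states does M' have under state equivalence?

7

Reachable states from the start: {s0,s1,s2,s4,s5,s6,s7,s8}. Unreachable: {s3} — drop them.
Start with accepting vs non-accepting: {s0,s1,s2,s6,s7} | {s4,s5,s8}.
Refine {s0,s1,s2,s6,s7} on symbol a: members go to different blocks, giving {s0,s2,s7} and {s1,s6}.
On input b, block {s0,s2,s7} splits into {s2,s7} and {s0}.
Refine {s4,s5,s8} on symbol a: members go to different blocks, giving {s5,s8} and {s4}.
Refine {s5,s8} on symbol b: members go to different blocks, giving {s5} and {s8}.
Refine {s1,s6} on symbol a: members go to different blocks, giving {s1} and {s6}.
The partition is now stable with 7 blocks: {s2,s7} | {s5} | {s1} | {s0} | {s4} | {s8} | {s6}.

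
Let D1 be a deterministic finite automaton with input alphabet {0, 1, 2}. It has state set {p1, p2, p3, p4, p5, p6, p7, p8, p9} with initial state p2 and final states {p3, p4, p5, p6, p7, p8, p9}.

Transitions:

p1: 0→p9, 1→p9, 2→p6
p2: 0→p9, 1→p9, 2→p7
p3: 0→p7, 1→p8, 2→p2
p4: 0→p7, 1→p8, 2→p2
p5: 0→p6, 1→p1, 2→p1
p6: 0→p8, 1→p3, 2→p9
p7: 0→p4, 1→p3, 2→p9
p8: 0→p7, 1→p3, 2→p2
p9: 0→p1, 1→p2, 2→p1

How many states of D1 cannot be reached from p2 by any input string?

BFS from p2 reaches {p1, p2, p3, p4, p6, p7, p8, p9}; the 1 state(s) p5 are never visited.

1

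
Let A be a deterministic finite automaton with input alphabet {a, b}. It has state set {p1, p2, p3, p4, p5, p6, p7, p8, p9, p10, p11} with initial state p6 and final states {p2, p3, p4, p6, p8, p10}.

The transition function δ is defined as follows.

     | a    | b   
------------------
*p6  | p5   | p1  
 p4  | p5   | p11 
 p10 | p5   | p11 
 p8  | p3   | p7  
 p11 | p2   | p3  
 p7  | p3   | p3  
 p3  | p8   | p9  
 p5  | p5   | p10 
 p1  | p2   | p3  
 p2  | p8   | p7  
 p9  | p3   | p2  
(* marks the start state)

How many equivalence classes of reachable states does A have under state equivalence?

States {p4} cannot be reached from the start state, so discard them.
Start with accepting vs non-accepting: {p2,p3,p6,p8,p10} | {p1,p5,p7,p9,p11}.
On input a, block {p2,p3,p6,p8,p10} splits into {p2,p3,p8} and {p6,p10}.
On input a, block {p1,p5,p7,p9,p11} splits into {p1,p7,p9,p11} and {p5}.
No further refinement is possible. Final partition (4 blocks): {p2,p3,p8} | {p1,p7,p9,p11} | {p6,p10} | {p5}.

4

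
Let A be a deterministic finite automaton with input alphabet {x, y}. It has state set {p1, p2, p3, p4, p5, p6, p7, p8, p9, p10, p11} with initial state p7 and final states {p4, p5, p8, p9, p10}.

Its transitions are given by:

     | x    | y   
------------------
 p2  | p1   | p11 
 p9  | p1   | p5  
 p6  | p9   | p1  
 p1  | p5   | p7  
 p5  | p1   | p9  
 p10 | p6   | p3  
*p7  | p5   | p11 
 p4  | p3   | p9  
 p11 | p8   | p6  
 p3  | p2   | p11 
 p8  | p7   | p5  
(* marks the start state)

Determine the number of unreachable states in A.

4

No path from p7 leads to p2, p3, p4, p10; the other 7 states are all reachable.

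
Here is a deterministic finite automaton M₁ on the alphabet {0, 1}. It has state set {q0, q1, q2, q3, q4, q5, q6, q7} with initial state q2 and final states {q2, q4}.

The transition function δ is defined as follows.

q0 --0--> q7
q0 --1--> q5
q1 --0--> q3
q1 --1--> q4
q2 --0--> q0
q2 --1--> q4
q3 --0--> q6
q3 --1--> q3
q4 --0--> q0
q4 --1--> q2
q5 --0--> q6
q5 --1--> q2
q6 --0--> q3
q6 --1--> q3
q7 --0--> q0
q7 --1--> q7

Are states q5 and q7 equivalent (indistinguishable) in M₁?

States {q1} cannot be reached from the start state, so discard them.
Start with accepting vs non-accepting: {q2,q4} | {q0,q3,q5,q6,q7}.
Split {q0,q3,q5,q6,q7} by δ(·,1) → {q0,q3,q6,q7} and {q5}.
Refine {q0,q3,q6,q7} on symbol 1: members go to different blocks, giving {q3,q6,q7} and {q0}.
Refine {q3,q6,q7} on symbol 0: members go to different blocks, giving {q3,q6} and {q7}.
Stable partition: {q2,q4} | {q3,q6} | {q5} | {q0} | {q7} — 5 equivalence classes.
q5 and q7 end up in different blocks, so they are distinguishable. For instance, the string '1' is accepted from only q5.

No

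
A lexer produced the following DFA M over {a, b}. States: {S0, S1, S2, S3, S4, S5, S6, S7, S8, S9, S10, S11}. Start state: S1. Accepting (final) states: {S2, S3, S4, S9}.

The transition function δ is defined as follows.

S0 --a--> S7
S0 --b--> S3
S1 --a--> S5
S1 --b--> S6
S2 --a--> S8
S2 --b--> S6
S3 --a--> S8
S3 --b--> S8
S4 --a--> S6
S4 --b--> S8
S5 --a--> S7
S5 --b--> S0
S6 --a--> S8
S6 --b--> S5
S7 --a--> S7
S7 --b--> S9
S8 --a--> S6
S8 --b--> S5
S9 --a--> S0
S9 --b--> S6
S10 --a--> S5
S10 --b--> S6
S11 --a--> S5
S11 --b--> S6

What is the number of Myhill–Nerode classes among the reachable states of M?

7

First remove the unreachable states {S2,S4,S10,S11}; 8 states remain.
P0 = {S3,S9} | {S0,S1,S5,S6,S7,S8}.
Split {S0,S1,S5,S6,S7,S8} by δ(·,b) → {S1,S5,S6,S8} and {S0,S7}.
Split {S3,S9} by δ(·,a) → {S3} and {S9}.
Split {S1,S5,S6,S8} by δ(·,a) → {S1,S6,S8} and {S5}.
Split {S1,S6,S8} by δ(·,a) → {S6,S8} and {S1}.
Refine {S0,S7} on symbol b: members go to different blocks, giving {S0} and {S7}.
No further refinement is possible. Final partition (7 blocks): {S3} | {S6,S8} | {S0} | {S9} | {S5} | {S1} | {S7}.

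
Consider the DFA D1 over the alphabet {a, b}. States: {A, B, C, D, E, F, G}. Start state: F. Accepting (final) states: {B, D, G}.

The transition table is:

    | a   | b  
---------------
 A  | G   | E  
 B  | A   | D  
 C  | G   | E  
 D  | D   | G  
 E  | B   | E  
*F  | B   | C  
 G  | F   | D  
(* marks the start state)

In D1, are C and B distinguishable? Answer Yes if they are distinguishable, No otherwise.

Yes

All states are reachable from the start state.
Start with accepting vs non-accepting: {B,D,G} | {A,C,E,F}.
Split {B,D,G} by δ(·,a) → {B,G} and {D}.
No further refinement is possible. Final partition (3 blocks): {B,G} | {A,C,E,F} | {D}.
C and B end up in different blocks, so they are distinguishable. For instance, the string 'ε' is accepted from only B.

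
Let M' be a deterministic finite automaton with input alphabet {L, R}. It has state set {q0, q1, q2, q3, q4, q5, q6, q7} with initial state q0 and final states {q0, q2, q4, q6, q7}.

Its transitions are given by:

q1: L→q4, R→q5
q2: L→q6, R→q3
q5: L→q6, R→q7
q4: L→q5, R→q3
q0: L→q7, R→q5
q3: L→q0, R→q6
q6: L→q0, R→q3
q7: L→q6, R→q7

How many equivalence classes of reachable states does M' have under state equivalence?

5

States {q1,q2,q4} cannot be reached from the start state, so discard them.
P0 = {q0,q6,q7} | {q3,q5}.
On input R, block {q0,q6,q7} splits into {q0,q6} and {q7}.
On input L, block {q0,q6} splits into {q0} and {q6}.
Refine {q3,q5} on symbol L: members go to different blocks, giving {q3} and {q5}.
Stable partition: {q0} | {q3} | {q7} | {q6} | {q5} — 5 equivalence classes.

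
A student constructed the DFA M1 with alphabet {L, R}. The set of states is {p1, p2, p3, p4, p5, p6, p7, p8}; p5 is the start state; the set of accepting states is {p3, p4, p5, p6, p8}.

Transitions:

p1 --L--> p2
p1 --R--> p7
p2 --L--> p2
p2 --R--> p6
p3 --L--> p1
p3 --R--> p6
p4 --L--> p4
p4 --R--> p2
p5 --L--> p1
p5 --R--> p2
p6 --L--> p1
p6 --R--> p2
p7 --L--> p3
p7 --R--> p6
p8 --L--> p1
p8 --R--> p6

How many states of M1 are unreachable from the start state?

2

BFS from p5 reaches {p1, p2, p3, p5, p6, p7}; the 2 state(s) p4, p8 are never visited.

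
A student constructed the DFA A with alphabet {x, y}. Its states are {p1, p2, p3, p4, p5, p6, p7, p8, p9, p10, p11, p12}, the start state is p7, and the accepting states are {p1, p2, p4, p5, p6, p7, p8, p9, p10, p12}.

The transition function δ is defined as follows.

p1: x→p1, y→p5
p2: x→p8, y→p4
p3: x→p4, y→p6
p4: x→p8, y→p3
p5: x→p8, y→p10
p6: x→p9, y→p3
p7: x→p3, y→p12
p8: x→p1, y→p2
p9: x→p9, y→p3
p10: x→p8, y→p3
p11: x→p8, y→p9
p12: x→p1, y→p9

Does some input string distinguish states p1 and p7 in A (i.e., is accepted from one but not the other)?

Yes

States {p11} cannot be reached from the start state, so discard them.
P0 = {p1,p2,p4,p5,p6,p7,p8,p9,p10,p12} | {p3}.
Split {p1,p2,p4,p5,p6,p7,p8,p9,p10,p12} by δ(·,x) → {p1,p2,p4,p5,p6,p8,p9,p10,p12} and {p7}.
Split {p1,p2,p4,p5,p6,p8,p9,p10,p12} by δ(·,y) → {p1,p2,p5,p8,p12} and {p4,p6,p9,p10}.
Refine {p1,p2,p5,p8,p12} on symbol y: members go to different blocks, giving {p2,p5,p12} and {p1,p8}.
On input x, block {p4,p6,p9,p10} splits into {p4,p10} and {p6,p9}.
Refine {p2,p5,p12} on symbol y: members go to different blocks, giving {p2,p5} and {p12}.
Stable partition: {p2,p5} | {p3} | {p7} | {p4,p10} | {p1,p8} | {p6,p9} | {p12} — 7 equivalence classes.
p1 and p7 end up in different blocks, so they are distinguishable. For instance, the string 'x' is accepted from only p1.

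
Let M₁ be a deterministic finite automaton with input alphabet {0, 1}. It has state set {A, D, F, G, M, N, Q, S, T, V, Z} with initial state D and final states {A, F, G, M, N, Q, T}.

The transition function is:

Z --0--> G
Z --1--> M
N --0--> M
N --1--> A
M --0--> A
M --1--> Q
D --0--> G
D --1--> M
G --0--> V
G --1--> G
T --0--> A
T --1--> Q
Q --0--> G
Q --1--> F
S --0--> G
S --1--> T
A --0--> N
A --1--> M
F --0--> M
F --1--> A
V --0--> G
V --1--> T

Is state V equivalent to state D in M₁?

Reachable states from the start: {A,D,F,G,M,N,Q,T,V}. Unreachable: {S,Z} — drop them.
Initial partition by acceptance: {A,F,G,M,N,Q,T} | {D,V}.
Split {A,F,G,M,N,Q,T} by δ(·,0) → {A,F,M,N,Q,T} and {G}.
Refine {A,F,M,N,Q,T} on symbol 0: members go to different blocks, giving {A,F,M,N,T} and {Q}.
On input 1, block {A,F,M,N,T} splits into {A,F,N} and {M,T}.
Split {A,F,N} by δ(·,0) → {F,N} and {A}.
No further refinement is possible. Final partition (6 blocks): {F,N} | {D,V} | {G} | {Q} | {M,T} | {A}.
V and D lie in the same block of the stable partition, so they are equivalent — no string distinguishes them.

Yes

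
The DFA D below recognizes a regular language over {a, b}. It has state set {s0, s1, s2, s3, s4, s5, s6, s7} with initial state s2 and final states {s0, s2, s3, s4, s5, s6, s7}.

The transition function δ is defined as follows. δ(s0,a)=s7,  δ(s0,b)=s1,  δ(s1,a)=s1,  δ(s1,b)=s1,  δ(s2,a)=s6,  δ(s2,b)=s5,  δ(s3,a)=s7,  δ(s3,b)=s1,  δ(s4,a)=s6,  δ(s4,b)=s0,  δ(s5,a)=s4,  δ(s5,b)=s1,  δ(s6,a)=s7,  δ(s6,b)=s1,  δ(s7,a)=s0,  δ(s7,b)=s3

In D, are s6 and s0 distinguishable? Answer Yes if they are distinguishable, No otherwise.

Every state is reachable, so we keep all 8.
Start with accepting vs non-accepting: {s0,s2,s3,s4,s5,s6,s7} | {s1}.
Refine {s0,s2,s3,s4,s5,s6,s7} on symbol b: members go to different blocks, giving {s0,s3,s5,s6} and {s2,s4,s7}.
Stable partition: {s0,s3,s5,s6} | {s1} | {s2,s4,s7} — 3 equivalence classes.
s6 and s0 lie in the same block of the stable partition, so they are equivalent — no string distinguishes them.

No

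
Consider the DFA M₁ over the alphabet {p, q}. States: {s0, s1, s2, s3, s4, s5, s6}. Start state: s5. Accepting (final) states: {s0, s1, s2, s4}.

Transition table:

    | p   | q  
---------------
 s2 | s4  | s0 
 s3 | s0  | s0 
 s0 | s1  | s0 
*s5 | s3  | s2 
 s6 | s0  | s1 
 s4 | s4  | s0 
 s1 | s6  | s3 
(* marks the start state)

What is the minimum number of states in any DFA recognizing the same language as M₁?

All states are reachable from the start state.
Initial partition by acceptance: {s0,s1,s2,s4} | {s3,s5,s6}.
Split {s0,s1,s2,s4} by δ(·,p) → {s0,s2,s4} and {s1}.
On input p, block {s0,s2,s4} splits into {s2,s4} and {s0}.
Split {s3,s5,s6} by δ(·,p) → {s3,s6} and {s5}.
On input q, block {s3,s6} splits into {s3} and {s6}.
No further refinement is possible. Final partition (6 blocks): {s2,s4} | {s3} | {s1} | {s0} | {s5} | {s6}.

6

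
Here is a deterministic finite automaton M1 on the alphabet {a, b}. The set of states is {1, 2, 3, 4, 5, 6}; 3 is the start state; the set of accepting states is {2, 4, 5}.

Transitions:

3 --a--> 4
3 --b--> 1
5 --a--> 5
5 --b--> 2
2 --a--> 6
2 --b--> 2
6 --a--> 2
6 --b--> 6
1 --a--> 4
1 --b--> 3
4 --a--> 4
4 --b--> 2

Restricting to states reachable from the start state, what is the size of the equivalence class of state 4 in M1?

1

First remove the unreachable states {5}; 5 states remain.
Start with accepting vs non-accepting: {2,4} | {1,3,6}.
Refine {2,4} on symbol a: members go to different blocks, giving {2} and {4}.
Split {1,3,6} by δ(·,a) → {1,3} and {6}.
The partition is now stable with 4 blocks: {2} | {1,3} | {4} | {6}.
State 4 belongs to the block {4}, which has 1 states.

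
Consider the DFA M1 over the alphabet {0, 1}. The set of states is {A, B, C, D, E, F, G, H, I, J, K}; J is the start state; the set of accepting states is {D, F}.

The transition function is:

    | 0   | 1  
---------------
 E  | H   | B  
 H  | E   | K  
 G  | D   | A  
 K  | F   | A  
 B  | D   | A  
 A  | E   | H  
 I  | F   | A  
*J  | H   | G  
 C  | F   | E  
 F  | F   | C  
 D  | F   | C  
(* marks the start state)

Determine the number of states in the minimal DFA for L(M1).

First remove the unreachable states {I}; 10 states remain.
P0 = {D,F} | {A,B,C,E,G,H,J,K}.
On input 0, block {A,B,C,E,G,H,J,K} splits into {A,E,H,J} and {B,C,G,K}.
Split {A,E,H,J} by δ(·,1) → {E,H,J} and {A}.
On input 1, block {B,C,G,K} splits into {B,G,K} and {C}.
The partition is now stable with 5 blocks: {D,F} | {E,H,J} | {B,G,K} | {A} | {C}.

5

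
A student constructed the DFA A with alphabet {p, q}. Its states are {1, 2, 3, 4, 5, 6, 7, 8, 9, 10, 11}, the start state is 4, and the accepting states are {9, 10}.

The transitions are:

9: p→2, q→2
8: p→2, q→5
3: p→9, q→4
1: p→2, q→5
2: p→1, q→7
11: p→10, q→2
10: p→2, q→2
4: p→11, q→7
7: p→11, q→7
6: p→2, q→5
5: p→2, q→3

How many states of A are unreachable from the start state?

BFS from 4 reaches {1, 2, 3, 4, 5, 7, 9, 10, 11}; the 2 state(s) 6, 8 are never visited.

2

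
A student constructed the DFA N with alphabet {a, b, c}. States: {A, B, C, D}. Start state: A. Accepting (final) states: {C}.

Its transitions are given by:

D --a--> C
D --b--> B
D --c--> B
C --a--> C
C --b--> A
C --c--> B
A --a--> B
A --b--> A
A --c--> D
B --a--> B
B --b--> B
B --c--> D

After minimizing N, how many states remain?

3

Start with accepting vs non-accepting: {C} | {A,B,D}.
Refine {A,B,D} on symbol a: members go to different blocks, giving {A,B} and {D}.
Stable partition: {C} | {A,B} | {D} — 3 equivalence classes.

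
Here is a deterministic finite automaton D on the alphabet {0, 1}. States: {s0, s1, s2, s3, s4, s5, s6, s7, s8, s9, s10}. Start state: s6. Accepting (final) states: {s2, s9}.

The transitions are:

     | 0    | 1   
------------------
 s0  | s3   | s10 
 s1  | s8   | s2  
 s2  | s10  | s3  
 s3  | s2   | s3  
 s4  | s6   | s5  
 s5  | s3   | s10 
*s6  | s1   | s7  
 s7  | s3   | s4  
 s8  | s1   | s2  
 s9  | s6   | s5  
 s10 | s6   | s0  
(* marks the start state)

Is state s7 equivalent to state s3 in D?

No

First remove the unreachable states {s9}; 10 states remain.
Start with accepting vs non-accepting: {s2} | {s0,s1,s3,s4,s5,s6,s7,s8,s10}.
Split {s0,s1,s3,s4,s5,s6,s7,s8,s10} by δ(·,0) → {s0,s1,s4,s5,s6,s7,s8,s10} and {s3}.
Split {s0,s1,s4,s5,s6,s7,s8,s10} by δ(·,0) → {s1,s4,s6,s8,s10} and {s0,s5,s7}.
Split {s1,s4,s6,s8,s10} by δ(·,1) → {s4,s6,s10} and {s1,s8}.
Split {s4,s6,s10} by δ(·,0) → {s4,s10} and {s6}.
The partition is now stable with 6 blocks: {s2} | {s4,s10} | {s3} | {s0,s5,s7} | {s1,s8} | {s6}.
s7 and s3 end up in different blocks, so they are distinguishable. For instance, the string '0' is accepted from only s3.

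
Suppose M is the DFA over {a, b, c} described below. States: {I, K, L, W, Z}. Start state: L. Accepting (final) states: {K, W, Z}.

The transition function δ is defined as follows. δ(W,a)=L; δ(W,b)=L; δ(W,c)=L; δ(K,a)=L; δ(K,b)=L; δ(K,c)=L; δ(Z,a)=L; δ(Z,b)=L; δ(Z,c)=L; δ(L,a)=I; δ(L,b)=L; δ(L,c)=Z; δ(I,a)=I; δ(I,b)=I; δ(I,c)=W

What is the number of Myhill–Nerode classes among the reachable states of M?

2

States {K} cannot be reached from the start state, so discard them.
Start with accepting vs non-accepting: {W,Z} | {I,L}.
The partition is now stable with 2 blocks: {W,Z} | {I,L}.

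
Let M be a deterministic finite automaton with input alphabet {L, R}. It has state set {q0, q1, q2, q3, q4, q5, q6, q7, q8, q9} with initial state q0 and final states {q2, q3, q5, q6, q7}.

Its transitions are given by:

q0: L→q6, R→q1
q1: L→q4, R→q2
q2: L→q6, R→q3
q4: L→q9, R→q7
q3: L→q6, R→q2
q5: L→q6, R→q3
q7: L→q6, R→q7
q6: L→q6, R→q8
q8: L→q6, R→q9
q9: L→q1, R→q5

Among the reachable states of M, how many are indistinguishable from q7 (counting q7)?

All states are reachable from the start state.
P0 = {q2,q3,q5,q6,q7} | {q0,q1,q4,q8,q9}.
On input R, block {q2,q3,q5,q6,q7} splits into {q2,q3,q5,q7} and {q6}.
On input L, block {q0,q1,q4,q8,q9} splits into {q1,q4,q9} and {q0,q8}.
No further refinement is possible. Final partition (4 blocks): {q2,q3,q5,q7} | {q1,q4,q9} | {q6} | {q0,q8}.
State q7 belongs to the block {q2,q3,q5,q7}, which has 4 states.

4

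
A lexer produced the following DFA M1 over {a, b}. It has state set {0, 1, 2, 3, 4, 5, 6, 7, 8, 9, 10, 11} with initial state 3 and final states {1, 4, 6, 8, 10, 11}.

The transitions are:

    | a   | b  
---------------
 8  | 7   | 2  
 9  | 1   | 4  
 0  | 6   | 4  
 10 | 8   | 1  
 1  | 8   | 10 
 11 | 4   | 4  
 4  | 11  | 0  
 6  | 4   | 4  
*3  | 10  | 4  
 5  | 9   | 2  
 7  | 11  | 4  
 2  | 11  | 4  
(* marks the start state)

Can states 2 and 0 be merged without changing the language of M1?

First remove the unreachable states {5,9}; 10 states remain.
Initial partition by acceptance: {1,4,6,8,10,11} | {0,2,3,7}.
Refine {1,4,6,8,10,11} on symbol a: members go to different blocks, giving {1,4,6,10,11} and {8}.
On input a, block {1,4,6,10,11} splits into {4,6,11} and {1,10}.
Refine {4,6,11} on symbol b: members go to different blocks, giving {6,11} and {4}.
Split {0,2,3,7} by δ(·,a) → {0,2,7} and {3}.
The partition is now stable with 6 blocks: {6,11} | {0,2,7} | {8} | {1,10} | {4} | {3}.
2 and 0 lie in the same block of the stable partition, so they are equivalent — no string distinguishes them.

Yes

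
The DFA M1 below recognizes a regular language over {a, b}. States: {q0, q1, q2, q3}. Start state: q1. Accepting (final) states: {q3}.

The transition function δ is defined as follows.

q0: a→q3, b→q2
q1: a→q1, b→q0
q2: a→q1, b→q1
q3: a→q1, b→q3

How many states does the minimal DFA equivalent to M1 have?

4

Every state is reachable, so we keep all 4.
Initial partition by acceptance: {q3} | {q0,q1,q2}.
Refine {q0,q1,q2} on symbol a: members go to different blocks, giving {q1,q2} and {q0}.
On input b, block {q1,q2} splits into {q1} and {q2}.
No further refinement is possible. Final partition (4 blocks): {q3} | {q1} | {q0} | {q2}.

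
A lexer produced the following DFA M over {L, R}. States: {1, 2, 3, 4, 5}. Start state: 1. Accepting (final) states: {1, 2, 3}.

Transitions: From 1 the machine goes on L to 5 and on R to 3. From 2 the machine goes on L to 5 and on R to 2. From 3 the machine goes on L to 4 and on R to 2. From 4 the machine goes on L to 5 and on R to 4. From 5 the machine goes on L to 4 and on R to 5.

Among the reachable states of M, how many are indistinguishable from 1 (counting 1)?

3

Every state is reachable, so we keep all 5.
Initial partition by acceptance: {1,2,3} | {4,5}.
No further refinement is possible. Final partition (2 blocks): {1,2,3} | {4,5}.
State 1 belongs to the block {1,2,3}, which has 3 states.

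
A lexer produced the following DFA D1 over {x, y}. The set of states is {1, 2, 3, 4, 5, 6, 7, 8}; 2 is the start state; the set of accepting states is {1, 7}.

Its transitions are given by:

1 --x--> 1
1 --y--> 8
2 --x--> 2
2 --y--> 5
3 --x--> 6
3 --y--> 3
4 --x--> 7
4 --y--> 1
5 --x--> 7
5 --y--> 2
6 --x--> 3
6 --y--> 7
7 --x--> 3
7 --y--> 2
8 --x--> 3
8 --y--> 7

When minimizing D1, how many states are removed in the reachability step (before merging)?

3

BFS from 2 reaches {2, 3, 5, 6, 7}; the 3 state(s) 1, 4, 8 are never visited.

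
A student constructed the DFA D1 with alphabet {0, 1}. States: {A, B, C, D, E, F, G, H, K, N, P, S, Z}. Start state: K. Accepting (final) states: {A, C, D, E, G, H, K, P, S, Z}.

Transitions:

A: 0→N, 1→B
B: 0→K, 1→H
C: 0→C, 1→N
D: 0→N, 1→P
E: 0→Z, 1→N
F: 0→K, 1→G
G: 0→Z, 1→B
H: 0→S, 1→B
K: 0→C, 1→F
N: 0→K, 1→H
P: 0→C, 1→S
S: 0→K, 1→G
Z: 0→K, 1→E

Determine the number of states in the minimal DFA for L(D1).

4

First remove the unreachable states {A,D,P}; 10 states remain.
Initial partition by acceptance: {C,E,G,H,K,S,Z} | {B,F,N}.
On input 1, block {C,E,G,H,K,S,Z} splits into {C,E,G,H,K} and {S,Z}.
On input 0, block {C,E,G,H,K} splits into {E,G,H} and {C,K}.
No further refinement is possible. Final partition (4 blocks): {E,G,H} | {B,F,N} | {S,Z} | {C,K}.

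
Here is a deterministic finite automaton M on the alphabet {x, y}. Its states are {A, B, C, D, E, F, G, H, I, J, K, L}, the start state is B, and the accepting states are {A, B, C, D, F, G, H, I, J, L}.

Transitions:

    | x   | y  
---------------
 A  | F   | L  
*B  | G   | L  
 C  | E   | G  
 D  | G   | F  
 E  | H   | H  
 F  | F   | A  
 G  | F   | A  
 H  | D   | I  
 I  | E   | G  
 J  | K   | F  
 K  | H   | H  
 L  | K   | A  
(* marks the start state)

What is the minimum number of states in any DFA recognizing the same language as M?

First remove the unreachable states {C,J}; 10 states remain.
P0 = {A,B,D,F,G,H,I,L} | {E,K}.
On input x, block {A,B,D,F,G,H,I,L} splits into {A,B,D,F,G,H} and {I,L}.
Split {A,B,D,F,G,H} by δ(·,y) → {A,B,H} and {D,F,G}.
Refine {I,L} on symbol y: members go to different blocks, giving {I} and {L}.
Refine {A,B,H} on symbol y: members go to different blocks, giving {A,B} and {H}.
Refine {D,F,G} on symbol y: members go to different blocks, giving {F,G} and {D}.
No further refinement is possible. Final partition (7 blocks): {A,B} | {E,K} | {I} | {F,G} | {L} | {H} | {D}.

7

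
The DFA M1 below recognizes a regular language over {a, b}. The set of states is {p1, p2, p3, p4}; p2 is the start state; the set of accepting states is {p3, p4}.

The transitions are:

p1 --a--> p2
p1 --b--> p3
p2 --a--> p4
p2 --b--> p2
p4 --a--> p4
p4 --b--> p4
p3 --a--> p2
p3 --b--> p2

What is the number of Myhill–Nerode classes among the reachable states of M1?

Reachable states from the start: {p2,p4}. Unreachable: {p1,p3} — drop them.
P0 = {p4} | {p2}.
Stable partition: {p4} | {p2} — 2 equivalence classes.

2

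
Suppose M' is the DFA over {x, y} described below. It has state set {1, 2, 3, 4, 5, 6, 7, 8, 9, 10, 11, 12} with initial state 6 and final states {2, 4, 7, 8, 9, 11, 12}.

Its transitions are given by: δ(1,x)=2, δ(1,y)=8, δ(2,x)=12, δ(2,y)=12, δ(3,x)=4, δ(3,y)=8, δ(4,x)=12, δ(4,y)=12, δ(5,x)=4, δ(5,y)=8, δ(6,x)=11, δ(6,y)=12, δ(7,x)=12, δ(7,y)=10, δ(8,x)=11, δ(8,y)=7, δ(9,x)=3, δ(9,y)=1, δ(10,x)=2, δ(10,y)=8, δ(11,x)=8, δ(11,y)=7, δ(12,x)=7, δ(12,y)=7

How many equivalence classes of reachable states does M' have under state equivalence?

First remove the unreachable states {1,3,4,5,9}; 7 states remain.
Initial partition by acceptance: {2,7,8,11,12} | {6,10}.
Refine {2,7,8,11,12} on symbol y: members go to different blocks, giving {2,8,11,12} and {7}.
Split {2,8,11,12} by δ(·,x) → {2,8,11} and {12}.
Split {2,8,11} by δ(·,x) → {8,11} and {2}.
On input x, block {6,10} splits into {6} and {10}.
No further refinement is possible. Final partition (6 blocks): {8,11} | {6} | {7} | {12} | {2} | {10}.

6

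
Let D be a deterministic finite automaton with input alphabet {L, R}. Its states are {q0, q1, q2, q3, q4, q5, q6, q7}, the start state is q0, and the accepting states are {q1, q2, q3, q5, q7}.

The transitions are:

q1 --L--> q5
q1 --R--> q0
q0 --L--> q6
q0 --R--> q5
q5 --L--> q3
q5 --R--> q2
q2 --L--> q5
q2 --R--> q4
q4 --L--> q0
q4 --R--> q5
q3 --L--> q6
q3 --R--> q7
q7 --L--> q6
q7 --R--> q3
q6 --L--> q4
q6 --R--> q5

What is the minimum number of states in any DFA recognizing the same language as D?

4

First remove the unreachable states {q1}; 7 states remain.
P0 = {q2,q3,q5,q7} | {q0,q4,q6}.
On input L, block {q2,q3,q5,q7} splits into {q2,q5} and {q3,q7}.
Refine {q2,q5} on symbol L: members go to different blocks, giving {q2} and {q5}.
No further refinement is possible. Final partition (4 blocks): {q2} | {q0,q4,q6} | {q3,q7} | {q5}.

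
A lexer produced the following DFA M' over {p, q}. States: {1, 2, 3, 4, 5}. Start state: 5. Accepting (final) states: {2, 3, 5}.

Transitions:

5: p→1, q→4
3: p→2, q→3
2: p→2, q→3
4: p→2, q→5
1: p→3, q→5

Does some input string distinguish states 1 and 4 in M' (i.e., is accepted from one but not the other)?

No

All states are reachable from the start state.
Initial partition by acceptance: {2,3,5} | {1,4}.
Refine {2,3,5} on symbol p: members go to different blocks, giving {2,3} and {5}.
No further refinement is possible. Final partition (3 blocks): {2,3} | {1,4} | {5}.
1 and 4 lie in the same block of the stable partition, so they are equivalent — no string distinguishes them.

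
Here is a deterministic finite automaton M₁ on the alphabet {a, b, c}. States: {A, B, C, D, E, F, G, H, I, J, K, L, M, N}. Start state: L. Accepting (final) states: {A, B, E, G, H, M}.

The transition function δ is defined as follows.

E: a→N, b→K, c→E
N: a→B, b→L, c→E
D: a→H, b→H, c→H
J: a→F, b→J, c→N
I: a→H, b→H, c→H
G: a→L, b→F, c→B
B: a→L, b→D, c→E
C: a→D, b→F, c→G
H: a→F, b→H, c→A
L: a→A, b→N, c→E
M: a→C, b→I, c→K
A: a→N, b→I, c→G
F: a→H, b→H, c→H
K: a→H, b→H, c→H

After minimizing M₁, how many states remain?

First remove the unreachable states {C,J,M}; 11 states remain.
Initial partition by acceptance: {A,B,E,G,H} | {D,F,I,K,L,N}.
Split {A,B,E,G,H} by δ(·,b) → {A,B,E,G} and {H}.
Split {D,F,I,K,L,N} by δ(·,a) → {D,F,I,K} and {L,N}.
Stable partition: {A,B,E,G} | {D,F,I,K} | {H} | {L,N} — 4 equivalence classes.

4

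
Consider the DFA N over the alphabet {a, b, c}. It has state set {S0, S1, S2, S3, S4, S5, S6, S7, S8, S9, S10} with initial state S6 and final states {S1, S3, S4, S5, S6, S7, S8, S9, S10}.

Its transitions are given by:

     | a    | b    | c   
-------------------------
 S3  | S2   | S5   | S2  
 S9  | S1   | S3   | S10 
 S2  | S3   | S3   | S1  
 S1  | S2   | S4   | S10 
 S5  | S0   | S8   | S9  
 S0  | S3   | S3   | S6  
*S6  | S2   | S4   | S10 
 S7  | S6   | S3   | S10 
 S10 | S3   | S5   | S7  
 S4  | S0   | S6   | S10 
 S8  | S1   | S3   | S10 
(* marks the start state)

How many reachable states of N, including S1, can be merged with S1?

Initial partition by acceptance: {S1,S3,S4,S5,S6,S7,S8,S9,S10} | {S0,S2}.
On input a, block {S1,S3,S4,S5,S6,S7,S8,S9,S10} splits into {S1,S3,S4,S5,S6} and {S7,S8,S9,S10}.
Refine {S1,S3,S4,S5,S6} on symbol b: members go to different blocks, giving {S1,S3,S4,S6} and {S5}.
Split {S1,S3,S4,S6} by δ(·,b) → {S1,S4,S6} and {S3}.
Split {S7,S8,S9,S10} by δ(·,a) → {S7,S8,S9} and {S10}.
The partition is now stable with 6 blocks: {S1,S4,S6} | {S0,S2} | {S7,S8,S9} | {S5} | {S3} | {S10}.
The equivalence class containing S1 is {S1,S4,S6}, of size 3.

3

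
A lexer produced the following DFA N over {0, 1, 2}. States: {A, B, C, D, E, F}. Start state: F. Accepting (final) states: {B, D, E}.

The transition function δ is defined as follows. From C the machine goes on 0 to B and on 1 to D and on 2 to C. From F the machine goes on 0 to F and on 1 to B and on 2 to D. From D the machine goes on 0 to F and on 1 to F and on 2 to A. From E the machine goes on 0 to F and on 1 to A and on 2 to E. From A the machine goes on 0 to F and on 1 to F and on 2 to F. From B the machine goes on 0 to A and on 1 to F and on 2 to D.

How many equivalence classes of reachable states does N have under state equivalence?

4

First remove the unreachable states {C,E}; 4 states remain.
P0 = {B,D} | {A,F}.
Split {B,D} by δ(·,2) → {B} and {D}.
Refine {A,F} on symbol 1: members go to different blocks, giving {A} and {F}.
Stable partition: {B} | {A} | {D} | {F} — 4 equivalence classes.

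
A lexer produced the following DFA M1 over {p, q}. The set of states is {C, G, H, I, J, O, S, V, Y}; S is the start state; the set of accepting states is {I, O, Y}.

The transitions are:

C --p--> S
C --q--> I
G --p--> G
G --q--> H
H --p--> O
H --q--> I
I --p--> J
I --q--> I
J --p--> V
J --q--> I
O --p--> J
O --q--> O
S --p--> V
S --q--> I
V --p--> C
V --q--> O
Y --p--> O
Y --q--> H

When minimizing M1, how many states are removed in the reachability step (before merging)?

BFS from S reaches {C, I, J, O, S, V}; the 3 state(s) G, H, Y are never visited.

3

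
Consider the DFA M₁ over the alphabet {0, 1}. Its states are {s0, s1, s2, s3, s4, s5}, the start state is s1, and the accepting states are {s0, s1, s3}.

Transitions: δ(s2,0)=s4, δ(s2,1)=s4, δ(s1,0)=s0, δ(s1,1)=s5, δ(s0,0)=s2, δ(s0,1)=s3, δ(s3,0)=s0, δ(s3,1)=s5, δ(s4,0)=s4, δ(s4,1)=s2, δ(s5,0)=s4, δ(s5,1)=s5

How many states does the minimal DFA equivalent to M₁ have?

Every state is reachable, so we keep all 6.
Start with accepting vs non-accepting: {s0,s1,s3} | {s2,s4,s5}.
Split {s0,s1,s3} by δ(·,0) → {s1,s3} and {s0}.
The partition is now stable with 3 blocks: {s1,s3} | {s2,s4,s5} | {s0}.

3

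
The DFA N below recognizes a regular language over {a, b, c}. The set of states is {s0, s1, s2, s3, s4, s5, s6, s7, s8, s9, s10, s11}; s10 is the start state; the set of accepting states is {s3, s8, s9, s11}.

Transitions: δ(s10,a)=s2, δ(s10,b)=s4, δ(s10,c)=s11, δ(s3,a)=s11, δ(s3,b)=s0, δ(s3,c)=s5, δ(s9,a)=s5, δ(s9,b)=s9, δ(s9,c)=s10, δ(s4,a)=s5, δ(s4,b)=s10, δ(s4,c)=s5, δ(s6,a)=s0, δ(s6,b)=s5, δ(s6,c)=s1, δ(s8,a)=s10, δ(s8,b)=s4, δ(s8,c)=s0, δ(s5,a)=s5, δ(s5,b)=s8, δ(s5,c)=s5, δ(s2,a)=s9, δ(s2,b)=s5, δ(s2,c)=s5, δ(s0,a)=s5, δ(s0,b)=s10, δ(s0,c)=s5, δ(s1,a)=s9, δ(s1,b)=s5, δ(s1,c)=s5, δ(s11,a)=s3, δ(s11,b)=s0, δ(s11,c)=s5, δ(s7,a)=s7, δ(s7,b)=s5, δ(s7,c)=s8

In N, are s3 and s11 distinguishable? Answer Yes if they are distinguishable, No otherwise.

First remove the unreachable states {s1,s6,s7}; 9 states remain.
Initial partition by acceptance: {s3,s8,s9,s11} | {s0,s2,s4,s5,s10}.
Refine {s3,s8,s9,s11} on symbol a: members go to different blocks, giving {s3,s11} and {s8,s9}.
On input a, block {s0,s2,s4,s5,s10} splits into {s0,s4,s5,s10} and {s2}.
Refine {s0,s4,s5,s10} on symbol a: members go to different blocks, giving {s0,s4,s5} and {s10}.
Split {s0,s4,s5} by δ(·,b) → {s0,s4} and {s5}.
Refine {s8,s9} on symbol a: members go to different blocks, giving {s8} and {s9}.
No further refinement is possible. Final partition (7 blocks): {s3,s11} | {s0,s4} | {s8} | {s2} | {s10} | {s5} | {s9}.
s3 and s11 lie in the same block of the stable partition, so they are equivalent — no string distinguishes them.

No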